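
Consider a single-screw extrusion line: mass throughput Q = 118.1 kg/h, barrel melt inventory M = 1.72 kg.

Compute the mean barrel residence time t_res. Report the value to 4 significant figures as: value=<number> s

value=52.43 s

Q_s = Q / 3600 = 118.1 / 3600 = 0.0328056 kg/s
Mean residence time: t_res = M/Q_s = 1.72 kg / 0.0328056 kg/s = 52.4301 s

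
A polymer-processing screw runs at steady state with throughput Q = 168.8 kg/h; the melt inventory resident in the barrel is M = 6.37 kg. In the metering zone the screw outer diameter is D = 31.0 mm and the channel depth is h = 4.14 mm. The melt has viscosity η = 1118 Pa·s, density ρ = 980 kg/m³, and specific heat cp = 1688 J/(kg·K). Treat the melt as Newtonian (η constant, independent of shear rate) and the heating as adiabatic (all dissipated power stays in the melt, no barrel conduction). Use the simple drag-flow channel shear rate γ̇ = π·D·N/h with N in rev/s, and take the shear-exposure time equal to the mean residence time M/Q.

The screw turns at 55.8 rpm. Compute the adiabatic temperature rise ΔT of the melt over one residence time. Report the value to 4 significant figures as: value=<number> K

value=43.94 K

Convert throughput: Q = 168.8 kg/h = 168.8/3600 = 0.0468889 kg/s
Mean residence time: t_res = M/Q_s = 6.37 kg / 0.0468889 kg/s = 135.853 s
D = 31.0 mm = 0.031 m;  h = 4.14 mm = 0.00414 m;  N = 55.8 rpm / 60 = 0.93 rev/s
Shear rate: γ̇ = πDN/h = π·0.031·0.93/0.00414 = 21.8773 s⁻¹
ΔT = η·γ̇²·t_res/(ρ·cp) = [1118 × 21.8773² × 135.853] / [980 × 1688] = 43.9442 K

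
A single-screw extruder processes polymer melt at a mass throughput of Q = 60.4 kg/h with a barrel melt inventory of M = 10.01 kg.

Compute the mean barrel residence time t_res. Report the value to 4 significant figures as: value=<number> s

Convert throughput: Q = 60.4 kg/h = 60.4/3600 = 0.0167778 kg/s
t_res = M / Q_s = 10.01 / 0.0167778 = 596.623 s

value=596.6 s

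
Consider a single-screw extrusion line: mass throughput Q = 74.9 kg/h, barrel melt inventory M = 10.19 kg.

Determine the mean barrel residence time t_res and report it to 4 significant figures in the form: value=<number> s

Convert throughput: Q = 74.9 kg/h = 74.9/3600 = 0.0208056 kg/s
t_res = M / Q_s = 10.19 / 0.0208056 = 489.773 s

value=489.8 s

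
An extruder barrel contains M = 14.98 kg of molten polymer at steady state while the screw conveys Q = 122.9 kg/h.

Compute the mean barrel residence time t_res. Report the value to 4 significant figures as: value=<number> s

value=438.8 s

Throughput in SI: Q_s = 122.9 kg/h ÷ 3600 s/h = 0.0341389 kg/s
Mean residence time: t_res = M/Q_s = 14.98 kg / 0.0341389 kg/s = 438.796 s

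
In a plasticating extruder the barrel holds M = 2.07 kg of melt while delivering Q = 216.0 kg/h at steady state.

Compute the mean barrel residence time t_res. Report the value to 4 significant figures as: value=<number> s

Throughput in SI: Q_s = 216.0 kg/h ÷ 3600 s/h = 0.06 kg/s
t_res = M / Q_s = 2.07 ÷ 0.06 = 34.5 s

value=34.50 s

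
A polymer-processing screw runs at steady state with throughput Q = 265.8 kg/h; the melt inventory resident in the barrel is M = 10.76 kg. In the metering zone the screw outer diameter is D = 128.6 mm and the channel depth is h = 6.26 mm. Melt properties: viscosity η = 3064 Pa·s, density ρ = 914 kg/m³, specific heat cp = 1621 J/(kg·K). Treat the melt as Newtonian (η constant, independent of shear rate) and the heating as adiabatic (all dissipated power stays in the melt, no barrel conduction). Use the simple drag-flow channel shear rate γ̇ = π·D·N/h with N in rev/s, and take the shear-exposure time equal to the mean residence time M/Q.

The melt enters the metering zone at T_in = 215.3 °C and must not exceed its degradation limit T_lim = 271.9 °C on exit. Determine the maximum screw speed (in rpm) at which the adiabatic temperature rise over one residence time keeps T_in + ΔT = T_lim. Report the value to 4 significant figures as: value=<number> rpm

value=12.74 rpm

Q_s = Q / 3600 = 265.8 / 3600 = 0.0738333 kg/s
t_res = M / Q_s = 10.76 ÷ 0.0738333 = 145.734 s
Geometry in SI: D = 128.6 mm → 0.1286 m, h = 6.26 mm → 0.00626 m
Allowable rise: ΔT_a = T_lim − T_in = 271.9 − 215.3 = 56.6 K
γ̇_max² = ΔT_a·ρ·cp / (η·t_res) = [56.6 × 914 × 1621] / [3064 × 145.734] = 187.801 s⁻²
γ̇_max = √187.801 = 13.704 s⁻¹
Solve γ̇ = πDN/h for N: N_max = γ̇_max·h/(π·D) = 13.704 × 0.00626 / (π × 0.1286) = 0.21234 rev/s = 12.7404 rpm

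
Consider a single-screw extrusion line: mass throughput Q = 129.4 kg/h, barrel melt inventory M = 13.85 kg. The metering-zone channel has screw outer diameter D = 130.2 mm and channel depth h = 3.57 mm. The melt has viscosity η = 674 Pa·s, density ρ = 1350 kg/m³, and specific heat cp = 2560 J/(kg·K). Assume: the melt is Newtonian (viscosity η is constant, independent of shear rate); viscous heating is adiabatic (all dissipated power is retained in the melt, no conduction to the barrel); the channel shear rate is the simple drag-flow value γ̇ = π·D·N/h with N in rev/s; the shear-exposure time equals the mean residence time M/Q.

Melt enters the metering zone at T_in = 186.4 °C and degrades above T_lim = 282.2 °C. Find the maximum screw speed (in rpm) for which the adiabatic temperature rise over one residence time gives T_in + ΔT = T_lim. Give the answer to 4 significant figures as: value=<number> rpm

Q_s = Q / 3600 = 129.4 / 3600 = 0.0359444 kg/s
t_res = M / Q_s = 13.85 / 0.0359444 = 385.317 s
Geometry in SI: D = 130.2 mm → 0.1302 m, h = 3.57 mm → 0.00357 m
ΔT_a = T_lim − T_in = 282.2 °C − 186.4 °C = 95.8 K
γ̇_max² = ΔT_a·ρ·cp / (η·t_res) = [95.8 × 1350 × 2560] / [674 × 385.317] = 1274.86 s⁻²
γ̇_max = √1274.86 = 35.7051 s⁻¹
Solve γ̇ = πDN/h for N: N_max = γ̇_max·h/(π·D) = 35.7051 × 0.00357 / (π × 0.1302) = 0.311629 rev/s = 18.6977 rpm

value=18.70 rpm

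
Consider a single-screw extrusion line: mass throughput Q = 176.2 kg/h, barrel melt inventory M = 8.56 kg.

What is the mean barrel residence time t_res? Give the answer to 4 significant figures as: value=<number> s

Convert throughput: Q = 176.2 kg/h = 176.2/3600 = 0.0489444 kg/s
t_res = M / Q_s = 8.56 / 0.0489444 = 174.892 s

value=174.9 s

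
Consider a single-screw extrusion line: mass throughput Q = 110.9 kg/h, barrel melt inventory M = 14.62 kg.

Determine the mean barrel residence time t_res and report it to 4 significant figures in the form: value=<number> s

value=474.6 s

Throughput in SI: Q_s = 110.9 kg/h ÷ 3600 s/h = 0.0308056 kg/s
t_res = M / Q_s = 14.62 ÷ 0.0308056 = 474.59 s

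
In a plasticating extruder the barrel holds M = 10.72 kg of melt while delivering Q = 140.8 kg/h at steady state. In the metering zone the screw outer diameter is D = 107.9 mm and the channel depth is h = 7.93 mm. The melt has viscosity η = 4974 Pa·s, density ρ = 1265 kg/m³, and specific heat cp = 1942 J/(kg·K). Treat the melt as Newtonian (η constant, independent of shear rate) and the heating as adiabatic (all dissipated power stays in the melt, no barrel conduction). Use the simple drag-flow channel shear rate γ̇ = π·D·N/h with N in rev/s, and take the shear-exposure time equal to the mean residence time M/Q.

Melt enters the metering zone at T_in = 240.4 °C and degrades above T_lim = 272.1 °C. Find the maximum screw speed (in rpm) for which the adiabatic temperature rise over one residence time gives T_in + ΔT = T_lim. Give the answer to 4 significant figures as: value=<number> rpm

Q_s = Q / 3600 = 140.8 / 3600 = 0.0391111 kg/s
Mean residence time: t_res = M/Q_s = 10.72 kg / 0.0391111 kg/s = 274.091 s
Geometry in SI: D = 107.9 mm → 0.1079 m, h = 7.93 mm → 0.00793 m
Allowable rise: ΔT_a = T_lim − T_in = 272.1 − 240.4 = 31.7 K
γ̇_max² = ΔT_a·ρ·cp / (η·t_res) = [31.7 × 1265 × 1942] / [4974 × 274.091] = 57.1214 s⁻²
γ̇_max = √57.1214 = 7.55787 s⁻¹
N_max = γ̇_max h / (πD) = 7.55787·0.00793/(π·0.1079) = 0.176808 rev/s → ×60 = 10.6085 rpm

value=10.61 rpm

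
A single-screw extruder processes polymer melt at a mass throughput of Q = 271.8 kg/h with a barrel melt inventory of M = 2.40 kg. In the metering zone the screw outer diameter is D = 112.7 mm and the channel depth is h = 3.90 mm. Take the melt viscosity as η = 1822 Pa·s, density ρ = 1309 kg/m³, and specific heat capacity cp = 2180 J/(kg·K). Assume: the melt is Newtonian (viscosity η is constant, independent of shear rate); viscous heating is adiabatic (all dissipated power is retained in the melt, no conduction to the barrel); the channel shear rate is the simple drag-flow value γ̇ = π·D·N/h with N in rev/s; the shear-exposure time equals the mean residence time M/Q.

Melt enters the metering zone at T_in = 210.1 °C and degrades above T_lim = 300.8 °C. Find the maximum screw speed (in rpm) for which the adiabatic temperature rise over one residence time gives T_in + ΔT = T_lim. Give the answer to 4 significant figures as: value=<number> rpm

value=44.18 rpm

Throughput in SI: Q_s = 271.8 kg/h ÷ 3600 s/h = 0.0755 kg/s
t_res = M / Q_s = 2.40 ÷ 0.0755 = 31.7881 s
Geometry in SI: D = 112.7 mm → 0.1127 m, h = 3.90 mm → 0.0039 m
ΔT_a = T_lim − T_in = 300.8 °C − 210.1 °C = 90.7 K
γ̇_max² = ΔT_a·ρ·cp/(η·t_res) = 90.7·1309·2180/(1822·31.7881) = 4468.8 s⁻²
γ̇_max = sqrt(4468.8) = 66.8491 s⁻¹
Solve γ̇ = πDN/h for N: N_max = γ̇_max·h/(π·D) = 66.8491 × 0.0039 / (π × 0.1127) = 0.736353 rev/s = 44.1812 rpm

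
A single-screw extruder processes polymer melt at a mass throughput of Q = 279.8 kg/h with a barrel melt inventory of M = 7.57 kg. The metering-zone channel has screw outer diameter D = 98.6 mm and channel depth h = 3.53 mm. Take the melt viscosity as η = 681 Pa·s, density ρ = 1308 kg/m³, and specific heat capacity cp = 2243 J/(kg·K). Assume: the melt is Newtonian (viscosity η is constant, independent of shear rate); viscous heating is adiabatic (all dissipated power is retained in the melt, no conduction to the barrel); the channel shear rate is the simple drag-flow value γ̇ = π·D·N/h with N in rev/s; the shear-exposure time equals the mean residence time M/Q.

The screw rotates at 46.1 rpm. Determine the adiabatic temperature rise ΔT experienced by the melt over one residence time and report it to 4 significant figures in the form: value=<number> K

value=102.8 K

Q_s = Q / 3600 = 279.8 / 3600 = 0.0777222 kg/s
Mean residence time: t_res = M/Q_s = 7.57 kg / 0.0777222 kg/s = 97.3981 s
Geometry in metres: D = 98.6 mm → 0.0986 m, h = 3.53 mm → 0.00353 m; screw speed N = 46.1 rpm = 0.768333 rev/s
γ̇ = π·D·N / h = π · 0.0986 · 0.768333 / 0.00353 = 67.422 s⁻¹
Adiabatic rise: ΔT = η γ̇² t_res / (ρ cp) = 681·(67.422)²·97.3981 / (1308·2243) = 102.77 K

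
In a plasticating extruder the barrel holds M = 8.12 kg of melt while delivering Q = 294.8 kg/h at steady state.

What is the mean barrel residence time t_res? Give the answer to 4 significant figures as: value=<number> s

value=99.16 s

Throughput in SI: Q_s = 294.8 kg/h ÷ 3600 s/h = 0.0818889 kg/s
t_res = M / Q_s = 8.12 ÷ 0.0818889 = 99.1588 s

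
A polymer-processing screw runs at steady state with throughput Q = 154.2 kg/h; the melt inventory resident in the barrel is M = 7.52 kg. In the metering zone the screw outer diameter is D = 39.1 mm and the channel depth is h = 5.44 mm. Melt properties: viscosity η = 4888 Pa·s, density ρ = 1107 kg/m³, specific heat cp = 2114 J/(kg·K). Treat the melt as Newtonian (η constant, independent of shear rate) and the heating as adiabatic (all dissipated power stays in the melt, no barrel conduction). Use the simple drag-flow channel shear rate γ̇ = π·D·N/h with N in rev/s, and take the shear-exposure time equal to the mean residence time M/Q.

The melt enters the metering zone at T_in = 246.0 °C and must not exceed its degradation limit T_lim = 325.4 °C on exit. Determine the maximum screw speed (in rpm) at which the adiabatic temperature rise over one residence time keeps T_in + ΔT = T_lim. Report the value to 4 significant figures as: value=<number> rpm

Throughput in SI: Q_s = 154.2 kg/h ÷ 3600 s/h = 0.0428333 kg/s
Mean residence time: t_res = M/Q_s = 7.52 kg / 0.0428333 kg/s = 175.564 s
D = 39.1 mm = 0.0391 m;  h = 5.44 mm = 0.00544 m
ΔT_a = T_lim − T_in = 325.4 − 246.0 = 79.4 K
Invert ΔT = ηγ̇²t_res/(ρcp) for γ̇: γ̇_max² = ΔT_a ρ cp / (η t_res) = 79.4·1107·2114 / (4888·175.564) = 216.524 s⁻²
γ̇_max = √216.524 = 14.7148 s⁻¹
Solve γ̇ = πDN/h for N: N_max = γ̇_max·h/(π·D) = 14.7148 × 0.00544 / (π × 0.0391) = 0.651666 rev/s = 39.1 rpm

value=39.10 rpm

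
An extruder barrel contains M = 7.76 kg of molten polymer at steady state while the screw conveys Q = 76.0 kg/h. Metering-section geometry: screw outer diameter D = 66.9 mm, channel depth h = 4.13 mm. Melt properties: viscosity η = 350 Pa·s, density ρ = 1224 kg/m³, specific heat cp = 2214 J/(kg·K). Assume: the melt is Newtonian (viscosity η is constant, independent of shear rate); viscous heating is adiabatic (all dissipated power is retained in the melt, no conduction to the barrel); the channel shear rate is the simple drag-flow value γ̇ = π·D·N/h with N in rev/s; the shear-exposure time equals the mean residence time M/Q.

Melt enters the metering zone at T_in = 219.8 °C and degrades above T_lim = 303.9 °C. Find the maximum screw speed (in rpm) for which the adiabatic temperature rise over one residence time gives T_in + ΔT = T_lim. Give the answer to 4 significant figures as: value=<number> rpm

value=49.62 rpm

Throughput in SI: Q_s = 76.0 kg/h ÷ 3600 s/h = 0.0211111 kg/s
t_res = M / Q_s = 7.76 ÷ 0.0211111 = 367.579 s
Geometry in SI: D = 66.9 mm → 0.0669 m, h = 4.13 mm → 0.00413 m
Allowable rise: ΔT_a = T_lim − T_in = 303.9 − 219.8 = 84.1 K
γ̇_max² = ΔT_a·ρ·cp / (η·t_res) = [84.1 × 1224 × 2214] / [350 × 367.579] = 1771.48 s⁻²
Take the square root: γ̇_max = √(1771.48) = 42.089 s⁻¹
Solve γ̇ = πDN/h for N: N_max = γ̇_max·h/(π·D) = 42.089 × 0.00413 / (π × 0.0669) = 0.82707 rev/s = 49.6242 rpm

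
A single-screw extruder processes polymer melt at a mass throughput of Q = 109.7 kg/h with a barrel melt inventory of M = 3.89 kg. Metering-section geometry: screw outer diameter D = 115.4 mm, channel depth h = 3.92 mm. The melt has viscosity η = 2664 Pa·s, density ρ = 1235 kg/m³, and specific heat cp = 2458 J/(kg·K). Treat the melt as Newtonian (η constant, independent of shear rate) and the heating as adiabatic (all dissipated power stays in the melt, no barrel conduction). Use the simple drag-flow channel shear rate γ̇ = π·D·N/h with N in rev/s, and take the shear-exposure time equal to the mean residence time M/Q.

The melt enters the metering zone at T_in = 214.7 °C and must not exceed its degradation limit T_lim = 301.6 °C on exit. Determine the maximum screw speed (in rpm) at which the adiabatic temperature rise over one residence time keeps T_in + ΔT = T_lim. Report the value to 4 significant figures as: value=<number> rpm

value=18.07 rpm

Convert throughput: Q = 109.7 kg/h = 109.7/3600 = 0.0304722 kg/s
Mean residence time: t_res = M/Q_s = 3.89 kg / 0.0304722 kg/s = 127.657 s
Convert to metres: D = 0.1154 m, h = 0.00392 m
Allowable rise: ΔT_a = T_lim − T_in = 301.6 − 214.7 = 86.9 K
γ̇_max² = ΔT_a·ρ·cp / (η·t_res) = [86.9 × 1235 × 2458] / [2664 × 127.657] = 775.691 s⁻²
Take the square root: γ̇_max = √(775.691) = 27.8512 s⁻¹
Solve γ̇ = πDN/h for N: N_max = γ̇_max·h/(π·D) = 27.8512 × 0.00392 / (π × 0.1154) = 0.301144 rev/s = 18.0687 rpm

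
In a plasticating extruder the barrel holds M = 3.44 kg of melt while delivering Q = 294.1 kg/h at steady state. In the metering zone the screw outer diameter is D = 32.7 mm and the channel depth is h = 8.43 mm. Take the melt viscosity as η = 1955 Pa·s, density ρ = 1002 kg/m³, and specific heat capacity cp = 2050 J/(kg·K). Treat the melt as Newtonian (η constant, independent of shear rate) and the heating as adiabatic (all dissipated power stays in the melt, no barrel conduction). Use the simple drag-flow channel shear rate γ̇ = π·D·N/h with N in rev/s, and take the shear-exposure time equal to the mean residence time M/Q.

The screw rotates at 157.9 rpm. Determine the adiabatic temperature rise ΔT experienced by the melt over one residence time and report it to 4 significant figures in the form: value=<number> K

Convert throughput: Q = 294.1 kg/h = 294.1/3600 = 0.0816944 kg/s
t_res = M / Q_s = 3.44 / 0.0816944 = 42.1081 s
D = 32.7 mm = 0.0327 m;  h = 8.43 mm = 0.00843 m;  N = 157.9 rpm / 60 = 2.63167 rev/s
γ̇ = π D N / h = (π)(0.0327)(2.63167) / 0.00843 = 32.0701 s⁻¹
ΔT = η·γ̇²·t_res/(ρ·cp) = [1955 × 32.0701² × 42.1081] / [1002 × 2050] = 41.2186 K

value=41.22 K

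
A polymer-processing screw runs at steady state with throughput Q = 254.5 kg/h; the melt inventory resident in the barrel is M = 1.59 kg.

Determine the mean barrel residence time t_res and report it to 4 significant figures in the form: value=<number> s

Convert throughput: Q = 254.5 kg/h = 254.5/3600 = 0.0706944 kg/s
t_res = M / Q_s = 1.59 ÷ 0.0706944 = 22.4912 s

value=22.49 s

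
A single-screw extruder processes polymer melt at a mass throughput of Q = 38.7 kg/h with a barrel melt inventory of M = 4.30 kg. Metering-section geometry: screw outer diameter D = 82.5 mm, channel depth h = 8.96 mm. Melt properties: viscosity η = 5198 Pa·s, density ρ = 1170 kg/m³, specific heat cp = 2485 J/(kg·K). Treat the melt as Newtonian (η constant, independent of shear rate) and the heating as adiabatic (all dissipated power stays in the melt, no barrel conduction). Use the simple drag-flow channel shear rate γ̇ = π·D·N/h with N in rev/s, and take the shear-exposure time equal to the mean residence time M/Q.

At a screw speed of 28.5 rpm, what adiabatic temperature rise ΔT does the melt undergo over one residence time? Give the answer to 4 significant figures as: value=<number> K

value=135.0 K

Convert throughput: Q = 38.7 kg/h = 38.7/3600 = 0.01075 kg/s
t_res = M / Q_s = 4.30 / 0.01075 = 400 s
Convert to SI: D = 0.0825 m, h = 0.00896 m, N = 28.5/60 = 0.475 rev/s
γ̇ = π·D·N / h = π · 0.0825 · 0.475 / 0.00896 = 13.7401 s⁻¹
Adiabatic rise: ΔT = η γ̇² t_res / (ρ cp) = 5198·(13.7401)²·400 / (1170·2485) = 135.009 K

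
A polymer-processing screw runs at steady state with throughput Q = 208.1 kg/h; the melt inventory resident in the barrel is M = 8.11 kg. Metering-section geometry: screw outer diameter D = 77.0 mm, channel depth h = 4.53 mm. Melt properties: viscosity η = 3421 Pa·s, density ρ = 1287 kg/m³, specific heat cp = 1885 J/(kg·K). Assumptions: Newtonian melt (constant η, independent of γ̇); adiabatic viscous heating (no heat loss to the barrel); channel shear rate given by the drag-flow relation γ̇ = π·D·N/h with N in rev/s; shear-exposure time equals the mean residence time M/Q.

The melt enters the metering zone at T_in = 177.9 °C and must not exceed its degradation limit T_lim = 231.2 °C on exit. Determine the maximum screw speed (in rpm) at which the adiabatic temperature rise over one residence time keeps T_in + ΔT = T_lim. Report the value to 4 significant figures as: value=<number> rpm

Throughput in SI: Q_s = 208.1 kg/h ÷ 3600 s/h = 0.0578056 kg/s
t_res = M / Q_s = 8.11 / 0.0578056 = 140.298 s
D = 77.0 mm = 0.077 m;  h = 4.53 mm = 0.00453 m
ΔT_a = T_lim − T_in = 231.2 − 177.9 = 53.3 K
Invert ΔT = ηγ̇²t_res/(ρcp) for γ̇: γ̇_max² = ΔT_a ρ cp / (η t_res) = 53.3·1287·1885 / (3421·140.298) = 269.409 s⁻²
Take the square root: γ̇_max = √(269.409) = 16.4137 s⁻¹
Solve γ̇ = πDN/h for N: N_max = γ̇_max·h/(π·D) = 16.4137 × 0.00453 / (π × 0.077) = 0.307372 rev/s = 18.4423 rpm

value=18.44 rpm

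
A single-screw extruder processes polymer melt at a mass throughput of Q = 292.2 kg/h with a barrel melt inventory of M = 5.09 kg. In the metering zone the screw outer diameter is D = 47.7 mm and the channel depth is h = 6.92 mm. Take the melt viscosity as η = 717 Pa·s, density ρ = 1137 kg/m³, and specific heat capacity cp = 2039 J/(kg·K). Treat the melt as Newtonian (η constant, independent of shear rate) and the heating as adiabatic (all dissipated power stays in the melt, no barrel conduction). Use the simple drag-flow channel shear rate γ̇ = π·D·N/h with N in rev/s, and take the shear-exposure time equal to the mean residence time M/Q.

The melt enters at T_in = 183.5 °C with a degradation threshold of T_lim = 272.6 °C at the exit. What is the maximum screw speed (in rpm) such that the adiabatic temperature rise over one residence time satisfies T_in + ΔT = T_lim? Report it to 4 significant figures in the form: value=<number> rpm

value=187.8 rpm

Convert throughput: Q = 292.2 kg/h = 292.2/3600 = 0.0811667 kg/s
t_res = M / Q_s = 5.09 / 0.0811667 = 62.7105 s
D = 47.7 mm = 0.0477 m;  h = 6.92 mm = 0.00692 m
ΔT_a = T_lim − T_in = 272.6 °C − 183.5 °C = 89.1 K
Invert ΔT = ηγ̇²t_res/(ρcp) for γ̇: γ̇_max² = ΔT_a ρ cp / (η t_res) = 89.1·1137·2039 / (717·62.7105) = 4594.05 s⁻²
γ̇_max = √4594.05 = 67.7795 s⁻¹
N_max = γ̇_max h / (πD) = 67.7795·0.00692/(π·0.0477) = 3.12994 rev/s → ×60 = 187.796 rpm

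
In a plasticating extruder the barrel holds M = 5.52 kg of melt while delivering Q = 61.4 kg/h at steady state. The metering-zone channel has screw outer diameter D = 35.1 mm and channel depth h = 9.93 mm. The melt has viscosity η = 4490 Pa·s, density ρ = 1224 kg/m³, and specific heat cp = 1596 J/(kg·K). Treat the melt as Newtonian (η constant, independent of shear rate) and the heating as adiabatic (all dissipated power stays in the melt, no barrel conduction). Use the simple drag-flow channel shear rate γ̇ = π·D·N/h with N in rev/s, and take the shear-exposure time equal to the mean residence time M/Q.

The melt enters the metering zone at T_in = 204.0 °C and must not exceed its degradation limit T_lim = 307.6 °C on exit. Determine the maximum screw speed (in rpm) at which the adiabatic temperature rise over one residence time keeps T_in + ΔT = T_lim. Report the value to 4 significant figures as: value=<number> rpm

value=63.76 rpm

Q_s = Q / 3600 = 61.4 / 3600 = 0.0170556 kg/s
t_res = M / Q_s = 5.52 / 0.0170556 = 323.648 s
Geometry in SI: D = 35.1 mm → 0.0351 m, h = 9.93 mm → 0.00993 m
ΔT_a = T_lim − T_in = 307.6 − 204.0 = 103.6 K
Invert ΔT = ηγ̇²t_res/(ρcp) for γ̇: γ̇_max² = ΔT_a ρ cp / (η t_res) = 103.6·1224·1596 / (4490·323.648) = 139.269 s⁻²
γ̇_max = √139.269 = 11.8012 s⁻¹
Solve γ̇ = πDN/h for N: N_max = γ̇_max·h/(π·D) = 11.8012 × 0.00993 / (π × 0.0351) = 1.06272 rev/s = 63.7633 rpm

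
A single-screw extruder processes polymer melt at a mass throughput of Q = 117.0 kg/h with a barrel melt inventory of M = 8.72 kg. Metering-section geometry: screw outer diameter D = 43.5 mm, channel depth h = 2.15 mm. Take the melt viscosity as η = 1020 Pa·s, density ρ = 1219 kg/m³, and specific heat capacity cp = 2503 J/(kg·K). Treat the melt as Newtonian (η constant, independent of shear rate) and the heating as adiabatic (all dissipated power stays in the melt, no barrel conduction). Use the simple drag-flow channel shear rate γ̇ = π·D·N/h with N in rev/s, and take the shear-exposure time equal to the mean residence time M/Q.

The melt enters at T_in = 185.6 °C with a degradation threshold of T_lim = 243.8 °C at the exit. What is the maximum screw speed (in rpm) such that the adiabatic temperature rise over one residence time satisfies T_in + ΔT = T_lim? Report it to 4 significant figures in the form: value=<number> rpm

Throughput in SI: Q_s = 117.0 kg/h ÷ 3600 s/h = 0.0325 kg/s
t_res = M / Q_s = 8.72 / 0.0325 = 268.308 s
Convert to metres: D = 0.0435 m, h = 0.00215 m
ΔT_a = T_lim − T_in = 243.8 − 185.6 = 58.2 K
γ̇_max² = ΔT_a·ρ·cp / (η·t_res) = [58.2 × 1219 × 2503] / [1020 × 268.308] = 648.865 s⁻²
γ̇_max = sqrt(648.865) = 25.4728 s⁻¹
N_max = γ̇_max·h / (π·D) = 25.4728 · 0.00215 / (π · 0.0435) = 0.400753 rev/s = 24.0452 rpm

value=24.05 rpm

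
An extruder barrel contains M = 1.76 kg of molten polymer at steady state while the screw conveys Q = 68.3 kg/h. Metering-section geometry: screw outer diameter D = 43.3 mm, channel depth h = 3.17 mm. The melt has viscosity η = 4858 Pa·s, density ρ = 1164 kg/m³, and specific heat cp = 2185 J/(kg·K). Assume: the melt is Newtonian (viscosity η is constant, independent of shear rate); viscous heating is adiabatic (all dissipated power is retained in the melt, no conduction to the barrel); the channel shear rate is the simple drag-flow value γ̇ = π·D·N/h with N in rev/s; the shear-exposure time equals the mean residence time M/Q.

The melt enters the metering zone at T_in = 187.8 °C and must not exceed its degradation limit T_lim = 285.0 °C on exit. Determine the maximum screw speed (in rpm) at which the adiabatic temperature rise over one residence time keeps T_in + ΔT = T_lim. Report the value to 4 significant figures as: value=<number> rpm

value=32.75 rpm

Convert throughput: Q = 68.3 kg/h = 68.3/3600 = 0.0189722 kg/s
Mean residence time: t_res = M/Q_s = 1.76 kg / 0.0189722 kg/s = 92.7672 s
D = 43.3 mm = 0.0433 m;  h = 3.17 mm = 0.00317 m
Allowable rise: ΔT_a = T_lim − T_in = 285.0 − 187.8 = 97.2 K
γ̇_max² = ΔT_a·ρ·cp / (η·t_res) = [97.2 × 1164 × 2185] / [4858 × 92.7672] = 548.553 s⁻²
γ̇_max = sqrt(548.553) = 23.4212 s⁻¹
Solve γ̇ = πDN/h for N: N_max = γ̇_max·h/(π·D) = 23.4212 × 0.00317 / (π × 0.0433) = 0.545797 rev/s = 32.7478 rpm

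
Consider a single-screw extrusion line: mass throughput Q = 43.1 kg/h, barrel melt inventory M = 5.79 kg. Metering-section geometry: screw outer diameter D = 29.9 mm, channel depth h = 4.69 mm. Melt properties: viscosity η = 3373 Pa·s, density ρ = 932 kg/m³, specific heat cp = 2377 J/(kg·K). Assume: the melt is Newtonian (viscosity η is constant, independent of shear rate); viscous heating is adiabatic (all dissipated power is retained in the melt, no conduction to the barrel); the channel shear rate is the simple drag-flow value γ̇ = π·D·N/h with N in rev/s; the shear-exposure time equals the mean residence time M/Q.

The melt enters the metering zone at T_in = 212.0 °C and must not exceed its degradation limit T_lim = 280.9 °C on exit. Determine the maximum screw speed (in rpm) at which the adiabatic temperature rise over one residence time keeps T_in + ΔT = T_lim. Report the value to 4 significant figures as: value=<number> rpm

value=28.98 rpm

Throughput in SI: Q_s = 43.1 kg/h ÷ 3600 s/h = 0.0119722 kg/s
t_res = M / Q_s = 5.79 / 0.0119722 = 483.619 s
Convert to metres: D = 0.0299 m, h = 0.00469 m
Allowable rise: ΔT_a = T_lim − T_in = 280.9 − 212.0 = 68.9 K
Invert ΔT = ηγ̇²t_res/(ρcp) for γ̇: γ̇_max² = ΔT_a ρ cp / (η t_res) = 68.9·932·2377 / (3373·483.619) = 93.5716 s⁻²
γ̇_max = √93.5716 = 9.67324 s⁻¹
N_max = γ̇_max·h / (π·D) = 9.67324 · 0.00469 / (π · 0.0299) = 0.482974 rev/s = 28.9784 rpm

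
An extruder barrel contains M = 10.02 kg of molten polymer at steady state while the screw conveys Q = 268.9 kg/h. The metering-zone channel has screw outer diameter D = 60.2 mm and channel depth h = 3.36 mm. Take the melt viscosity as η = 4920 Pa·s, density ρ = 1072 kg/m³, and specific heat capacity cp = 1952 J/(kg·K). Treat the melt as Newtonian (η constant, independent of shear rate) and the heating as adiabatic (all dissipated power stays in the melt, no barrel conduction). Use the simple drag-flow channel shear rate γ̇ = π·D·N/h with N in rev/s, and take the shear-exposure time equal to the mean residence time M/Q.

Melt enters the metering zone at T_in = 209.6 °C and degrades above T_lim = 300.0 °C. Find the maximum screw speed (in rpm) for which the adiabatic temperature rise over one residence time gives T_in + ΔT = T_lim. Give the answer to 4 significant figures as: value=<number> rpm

Convert throughput: Q = 268.9 kg/h = 268.9/3600 = 0.0746944 kg/s
t_res = M / Q_s = 10.02 ÷ 0.0746944 = 134.147 s
Geometry in SI: D = 60.2 mm → 0.0602 m, h = 3.36 mm → 0.00336 m
ΔT_a = T_lim − T_in = 300.0 − 209.6 = 90.4 K
γ̇_max² = ΔT_a·ρ·cp/(η·t_res) = 90.4·1072·1952/(4920·134.147) = 286.615 s⁻²
Take the square root: γ̇_max = √(286.615) = 16.9297 s⁻¹
N_max = γ̇_max·h / (π·D) = 16.9297 · 0.00336 / (π · 0.0602) = 0.300775 rev/s = 18.0465 rpm

value=18.05 rpm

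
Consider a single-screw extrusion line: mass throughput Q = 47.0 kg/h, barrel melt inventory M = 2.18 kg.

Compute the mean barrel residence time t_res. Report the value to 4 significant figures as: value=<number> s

value=167.0 s

Throughput in SI: Q_s = 47.0 kg/h ÷ 3600 s/h = 0.0130556 kg/s
Mean residence time: t_res = M/Q_s = 2.18 kg / 0.0130556 kg/s = 166.979 s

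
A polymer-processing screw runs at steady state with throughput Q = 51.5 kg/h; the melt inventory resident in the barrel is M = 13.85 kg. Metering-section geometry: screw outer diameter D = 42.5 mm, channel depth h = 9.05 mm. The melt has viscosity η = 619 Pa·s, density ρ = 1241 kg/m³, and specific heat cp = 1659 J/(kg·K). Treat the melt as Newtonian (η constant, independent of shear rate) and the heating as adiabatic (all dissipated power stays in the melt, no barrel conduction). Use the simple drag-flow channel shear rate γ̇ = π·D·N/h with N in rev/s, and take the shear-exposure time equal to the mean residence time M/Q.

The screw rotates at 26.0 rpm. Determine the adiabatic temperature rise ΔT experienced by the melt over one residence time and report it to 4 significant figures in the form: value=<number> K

Throughput in SI: Q_s = 51.5 kg/h ÷ 3600 s/h = 0.0143056 kg/s
t_res = M / Q_s = 13.85 / 0.0143056 = 968.155 s
Geometry in metres: D = 42.5 mm → 0.0425 m, h = 9.05 mm → 0.00905 m; screw speed N = 26.0 rpm = 0.433333 rev/s
γ̇ = π·D·N / h = π · 0.0425 · 0.433333 / 0.00905 = 6.39311 s⁻¹
ΔT = η·γ̇²·t_res / (ρ·cp) = 619 · (6.39311)² · 968.155 / (1241 · 1659) = 11.8971 K

value=11.90 K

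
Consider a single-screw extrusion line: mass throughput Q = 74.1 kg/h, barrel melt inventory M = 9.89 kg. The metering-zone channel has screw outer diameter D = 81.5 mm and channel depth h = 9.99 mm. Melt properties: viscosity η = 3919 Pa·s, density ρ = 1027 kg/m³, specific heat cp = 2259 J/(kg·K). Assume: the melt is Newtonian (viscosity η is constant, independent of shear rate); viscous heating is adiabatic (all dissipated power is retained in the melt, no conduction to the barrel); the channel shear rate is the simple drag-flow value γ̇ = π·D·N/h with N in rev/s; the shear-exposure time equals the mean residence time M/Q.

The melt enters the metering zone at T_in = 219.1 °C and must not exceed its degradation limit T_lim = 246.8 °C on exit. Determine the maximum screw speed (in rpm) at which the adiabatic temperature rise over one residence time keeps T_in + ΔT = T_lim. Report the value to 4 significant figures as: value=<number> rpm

value=13.68 rpm

Convert throughput: Q = 74.1 kg/h = 74.1/3600 = 0.0205833 kg/s
Mean residence time: t_res = M/Q_s = 9.89 kg / 0.0205833 kg/s = 480.486 s
Convert to metres: D = 0.0815 m, h = 0.00999 m
Allowable rise: ΔT_a = T_lim − T_in = 246.8 − 219.1 = 27.7 K
Invert ΔT = ηγ̇²t_res/(ρcp) for γ̇: γ̇_max² = ΔT_a ρ cp / (η t_res) = 27.7·1027·2259 / (3919·480.486) = 34.128 s⁻²
Take the square root: γ̇_max = √(34.128) = 5.84192 s⁻¹
Solve γ̇ = πDN/h for N: N_max = γ̇_max·h/(π·D) = 5.84192 × 0.00999 / (π × 0.0815) = 0.227936 rev/s = 13.6762 rpm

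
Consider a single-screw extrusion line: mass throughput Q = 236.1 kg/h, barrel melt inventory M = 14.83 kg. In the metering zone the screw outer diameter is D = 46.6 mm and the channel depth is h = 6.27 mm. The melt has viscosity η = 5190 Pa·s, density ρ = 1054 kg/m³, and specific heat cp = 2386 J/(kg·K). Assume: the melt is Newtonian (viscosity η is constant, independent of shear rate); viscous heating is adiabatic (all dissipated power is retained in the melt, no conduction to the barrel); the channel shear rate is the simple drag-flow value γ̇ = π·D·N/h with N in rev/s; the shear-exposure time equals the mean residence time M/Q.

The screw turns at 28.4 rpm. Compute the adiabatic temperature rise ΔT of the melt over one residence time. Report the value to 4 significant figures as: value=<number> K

value=57.00 K

Convert throughput: Q = 236.1 kg/h = 236.1/3600 = 0.0655833 kg/s
t_res = M / Q_s = 14.83 ÷ 0.0655833 = 226.125 s
Convert to SI: D = 0.0466 m, h = 0.00627 m, N = 28.4/60 = 0.473333 rev/s
γ̇ = π D N / h = (π)(0.0466)(0.473333) / 0.00627 = 11.0519 s⁻¹
ΔT = η·γ̇²·t_res / (ρ·cp) = 5190 · (11.0519)² · 226.125 / (1054 · 2386) = 57 K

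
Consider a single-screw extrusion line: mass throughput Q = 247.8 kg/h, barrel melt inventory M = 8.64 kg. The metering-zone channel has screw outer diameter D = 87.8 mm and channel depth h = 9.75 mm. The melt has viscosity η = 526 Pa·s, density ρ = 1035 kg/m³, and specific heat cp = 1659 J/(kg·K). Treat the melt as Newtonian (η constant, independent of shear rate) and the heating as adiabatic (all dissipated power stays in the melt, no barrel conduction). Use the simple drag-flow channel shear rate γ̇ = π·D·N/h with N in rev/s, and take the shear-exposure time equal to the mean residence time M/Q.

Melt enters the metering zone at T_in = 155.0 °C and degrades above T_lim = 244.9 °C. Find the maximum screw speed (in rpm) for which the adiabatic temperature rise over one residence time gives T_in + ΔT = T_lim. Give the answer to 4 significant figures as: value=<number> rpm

Throughput in SI: Q_s = 247.8 kg/h ÷ 3600 s/h = 0.0688333 kg/s
t_res = M / Q_s = 8.64 ÷ 0.0688333 = 125.521 s
D = 87.8 mm = 0.0878 m;  h = 9.75 mm = 0.00975 m
ΔT_a = T_lim − T_in = 244.9 °C − 155.0 °C = 89.9 K
γ̇_max² = ΔT_a·ρ·cp / (η·t_res) = [89.9 × 1035 × 1659] / [526 × 125.521] = 2338.01 s⁻²
γ̇_max = sqrt(2338.01) = 48.3529 s⁻¹
N_max = γ̇_max·h / (π·D) = 48.3529 · 0.00975 / (π · 0.0878) = 1.70916 rev/s = 102.55 rpm

value=102.5 rpm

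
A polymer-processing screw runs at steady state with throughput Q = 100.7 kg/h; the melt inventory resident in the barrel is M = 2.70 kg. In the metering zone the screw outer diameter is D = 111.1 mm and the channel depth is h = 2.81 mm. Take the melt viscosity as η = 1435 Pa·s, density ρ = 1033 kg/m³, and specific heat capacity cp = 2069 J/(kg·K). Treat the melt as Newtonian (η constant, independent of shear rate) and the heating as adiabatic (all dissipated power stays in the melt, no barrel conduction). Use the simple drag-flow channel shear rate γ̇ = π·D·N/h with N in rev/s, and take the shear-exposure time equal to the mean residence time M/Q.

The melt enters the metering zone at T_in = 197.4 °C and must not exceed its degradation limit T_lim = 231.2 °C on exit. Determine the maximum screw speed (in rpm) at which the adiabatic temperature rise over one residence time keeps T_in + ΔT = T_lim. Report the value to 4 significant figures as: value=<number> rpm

Throughput in SI: Q_s = 100.7 kg/h ÷ 3600 s/h = 0.0279722 kg/s
t_res = M / Q_s = 2.70 / 0.0279722 = 96.5243 s
Geometry in SI: D = 111.1 mm → 0.1111 m, h = 2.81 mm → 0.00281 m
ΔT_a = T_lim − T_in = 231.2 °C − 197.4 °C = 33.8 K
Invert ΔT = ηγ̇²t_res/(ρcp) for γ̇: γ̇_max² = ΔT_a ρ cp / (η t_res) = 33.8·1033·2069 / (1435·96.5243) = 521.541 s⁻²
γ̇_max = sqrt(521.541) = 22.8373 s⁻¹
N_max = γ̇_max h / (πD) = 22.8373·0.00281/(π·0.1111) = 0.18386 rev/s → ×60 = 11.0316 rpm

value=11.03 rpm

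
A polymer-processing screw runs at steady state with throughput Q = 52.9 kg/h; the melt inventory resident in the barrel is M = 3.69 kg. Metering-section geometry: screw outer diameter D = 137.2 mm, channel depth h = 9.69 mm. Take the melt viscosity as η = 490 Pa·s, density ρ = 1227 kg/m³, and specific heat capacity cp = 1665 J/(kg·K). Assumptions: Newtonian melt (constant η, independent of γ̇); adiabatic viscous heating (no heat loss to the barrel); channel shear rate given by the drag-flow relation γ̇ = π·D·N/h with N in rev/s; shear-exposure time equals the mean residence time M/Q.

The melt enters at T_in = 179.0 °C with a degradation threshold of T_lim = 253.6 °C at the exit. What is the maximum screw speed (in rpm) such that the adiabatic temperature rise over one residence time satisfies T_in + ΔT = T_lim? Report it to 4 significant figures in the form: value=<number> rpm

value=47.47 rpm

Convert throughput: Q = 52.9 kg/h = 52.9/3600 = 0.0146944 kg/s
Mean residence time: t_res = M/Q_s = 3.69 kg / 0.0146944 kg/s = 251.115 s
Geometry in SI: D = 137.2 mm → 0.1372 m, h = 9.69 mm → 0.00969 m
Allowable rise: ΔT_a = T_lim − T_in = 253.6 − 179.0 = 74.6 K
γ̇_max² = ΔT_a·ρ·cp/(η·t_res) = 74.6·1227·1665/(490·251.115) = 1238.59 s⁻²
Take the square root: γ̇_max = √(1238.59) = 35.1936 s⁻¹
Solve γ̇ = πDN/h for N: N_max = γ̇_max·h/(π·D) = 35.1936 × 0.00969 / (π × 0.1372) = 0.791196 rev/s = 47.4717 rpm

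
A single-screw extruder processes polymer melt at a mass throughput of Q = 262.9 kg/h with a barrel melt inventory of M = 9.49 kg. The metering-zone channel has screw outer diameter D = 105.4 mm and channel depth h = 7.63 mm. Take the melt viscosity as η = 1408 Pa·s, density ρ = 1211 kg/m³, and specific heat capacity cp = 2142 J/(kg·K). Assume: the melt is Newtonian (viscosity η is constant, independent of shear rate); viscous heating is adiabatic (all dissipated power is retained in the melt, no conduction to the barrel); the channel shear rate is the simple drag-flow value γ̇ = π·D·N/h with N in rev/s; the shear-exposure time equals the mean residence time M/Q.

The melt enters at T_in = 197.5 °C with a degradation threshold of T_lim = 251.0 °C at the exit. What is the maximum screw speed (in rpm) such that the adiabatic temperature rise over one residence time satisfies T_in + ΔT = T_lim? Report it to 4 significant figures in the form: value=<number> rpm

Throughput in SI: Q_s = 262.9 kg/h ÷ 3600 s/h = 0.0730278 kg/s
t_res = M / Q_s = 9.49 ÷ 0.0730278 = 129.951 s
Convert to metres: D = 0.1054 m, h = 0.00763 m
ΔT_a = T_lim − T_in = 251.0 − 197.5 = 53.5 K
γ̇_max² = ΔT_a·ρ·cp / (η·t_res) = [53.5 × 1211 × 2142] / [1408 × 129.951] = 758.467 s⁻²
γ̇_max = √758.467 = 27.5403 s⁻¹
N_max = γ̇_max h / (πD) = 27.5403·0.00763/(π·0.1054) = 0.634603 rev/s → ×60 = 38.0762 rpm

value=38.08 rpm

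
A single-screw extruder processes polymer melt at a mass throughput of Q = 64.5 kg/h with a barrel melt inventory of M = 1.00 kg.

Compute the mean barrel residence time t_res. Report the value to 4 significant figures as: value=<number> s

Throughput in SI: Q_s = 64.5 kg/h ÷ 3600 s/h = 0.0179167 kg/s
t_res = M / Q_s = 1.00 ÷ 0.0179167 = 55.814 s

value=55.81 s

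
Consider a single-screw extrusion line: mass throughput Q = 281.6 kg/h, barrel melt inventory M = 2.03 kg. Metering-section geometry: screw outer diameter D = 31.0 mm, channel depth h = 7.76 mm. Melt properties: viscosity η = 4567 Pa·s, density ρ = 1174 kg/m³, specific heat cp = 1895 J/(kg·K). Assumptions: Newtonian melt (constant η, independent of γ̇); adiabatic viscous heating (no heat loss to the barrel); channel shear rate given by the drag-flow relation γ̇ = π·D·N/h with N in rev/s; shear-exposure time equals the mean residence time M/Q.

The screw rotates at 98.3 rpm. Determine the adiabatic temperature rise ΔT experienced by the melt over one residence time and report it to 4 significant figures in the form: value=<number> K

value=22.52 K

Throughput in SI: Q_s = 281.6 kg/h ÷ 3600 s/h = 0.0782222 kg/s
Mean residence time: t_res = M/Q_s = 2.03 kg / 0.0782222 kg/s = 25.9517 s
Geometry in metres: D = 31.0 mm → 0.031 m, h = 7.76 mm → 0.00776 m; screw speed N = 98.3 rpm = 1.63833 rev/s
γ̇ = π D N / h = (π)(0.031)(1.63833) / 0.00776 = 20.5614 s⁻¹
ΔT = η·γ̇²·t_res / (ρ·cp) = 4567 · (20.5614)² · 25.9517 / (1174 · 1895) = 22.5229 K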